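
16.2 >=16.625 False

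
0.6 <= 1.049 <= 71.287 True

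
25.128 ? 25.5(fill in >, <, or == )<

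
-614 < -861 False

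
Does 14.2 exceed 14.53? No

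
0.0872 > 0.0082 True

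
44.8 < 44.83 True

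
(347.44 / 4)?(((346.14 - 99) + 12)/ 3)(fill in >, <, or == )>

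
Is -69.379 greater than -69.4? Yes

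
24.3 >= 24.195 True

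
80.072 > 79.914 True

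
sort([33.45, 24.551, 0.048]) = [0.048, 24.551, 33.45]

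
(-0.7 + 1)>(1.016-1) True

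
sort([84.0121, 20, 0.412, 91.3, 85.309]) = [0.412, 20, 84.0121, 85.309, 91.3]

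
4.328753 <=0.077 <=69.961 False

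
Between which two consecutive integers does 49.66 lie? 49 and 50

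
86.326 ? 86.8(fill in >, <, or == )<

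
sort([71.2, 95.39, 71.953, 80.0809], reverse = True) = [95.39, 80.0809, 71.953, 71.2]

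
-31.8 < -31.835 False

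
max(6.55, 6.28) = 6.55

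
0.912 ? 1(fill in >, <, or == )<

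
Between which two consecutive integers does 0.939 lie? 0 and 1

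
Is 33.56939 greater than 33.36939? Yes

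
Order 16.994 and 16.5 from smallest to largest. 16.5, 16.994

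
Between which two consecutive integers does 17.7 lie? 17 and 18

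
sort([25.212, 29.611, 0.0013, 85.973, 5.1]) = [0.0013, 5.1, 25.212, 29.611, 85.973]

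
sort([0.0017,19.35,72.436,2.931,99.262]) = [0.0017,2.931,19.35,72.436,99.262]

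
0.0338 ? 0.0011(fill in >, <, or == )>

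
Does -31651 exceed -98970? Yes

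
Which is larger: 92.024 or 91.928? 92.024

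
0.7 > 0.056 True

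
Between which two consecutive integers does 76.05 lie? 76 and 77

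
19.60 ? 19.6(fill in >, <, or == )==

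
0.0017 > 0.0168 False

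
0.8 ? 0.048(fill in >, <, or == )>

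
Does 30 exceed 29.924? Yes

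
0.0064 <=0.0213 True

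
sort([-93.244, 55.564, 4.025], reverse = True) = [55.564, 4.025, -93.244]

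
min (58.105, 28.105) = 28.105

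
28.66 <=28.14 False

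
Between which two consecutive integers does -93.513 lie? -94 and -93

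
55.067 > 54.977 True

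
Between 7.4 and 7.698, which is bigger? 7.698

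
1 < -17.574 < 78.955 False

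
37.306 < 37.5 True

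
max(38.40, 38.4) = 38.4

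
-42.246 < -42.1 True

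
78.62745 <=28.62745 False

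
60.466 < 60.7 True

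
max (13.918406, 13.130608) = 13.918406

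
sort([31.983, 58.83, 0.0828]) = [0.0828, 31.983, 58.83]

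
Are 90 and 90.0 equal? Yes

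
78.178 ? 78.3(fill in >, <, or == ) <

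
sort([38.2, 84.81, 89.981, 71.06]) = [38.2, 71.06, 84.81, 89.981]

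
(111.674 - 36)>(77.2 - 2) True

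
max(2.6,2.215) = 2.6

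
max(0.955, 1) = 1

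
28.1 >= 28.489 False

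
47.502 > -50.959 True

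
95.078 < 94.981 False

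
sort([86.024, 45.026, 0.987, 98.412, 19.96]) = [0.987, 19.96, 45.026, 86.024, 98.412]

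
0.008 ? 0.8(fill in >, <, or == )<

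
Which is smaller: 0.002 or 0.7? 0.002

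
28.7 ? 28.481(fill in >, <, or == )>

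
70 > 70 False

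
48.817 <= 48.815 False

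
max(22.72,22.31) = 22.72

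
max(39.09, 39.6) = 39.6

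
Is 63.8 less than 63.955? Yes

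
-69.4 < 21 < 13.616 False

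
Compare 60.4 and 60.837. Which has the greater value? 60.837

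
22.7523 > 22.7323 True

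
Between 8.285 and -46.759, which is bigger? 8.285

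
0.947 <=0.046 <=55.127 False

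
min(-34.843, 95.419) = -34.843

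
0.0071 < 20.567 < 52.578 True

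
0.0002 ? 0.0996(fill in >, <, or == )<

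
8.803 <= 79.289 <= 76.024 False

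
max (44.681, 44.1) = 44.681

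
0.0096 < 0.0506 True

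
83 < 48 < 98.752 False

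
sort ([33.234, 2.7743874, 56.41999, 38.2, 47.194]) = [2.7743874, 33.234, 38.2, 47.194, 56.41999]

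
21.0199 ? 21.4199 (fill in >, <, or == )<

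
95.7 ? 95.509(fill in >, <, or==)>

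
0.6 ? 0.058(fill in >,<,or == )>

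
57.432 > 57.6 False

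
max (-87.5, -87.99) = -87.5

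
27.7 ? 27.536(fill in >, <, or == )>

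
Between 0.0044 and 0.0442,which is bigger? 0.0442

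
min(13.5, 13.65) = 13.5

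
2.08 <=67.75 True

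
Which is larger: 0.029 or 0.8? 0.8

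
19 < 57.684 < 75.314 True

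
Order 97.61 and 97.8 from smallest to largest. 97.61, 97.8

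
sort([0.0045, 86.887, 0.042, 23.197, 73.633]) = [0.0045, 0.042, 23.197, 73.633, 86.887]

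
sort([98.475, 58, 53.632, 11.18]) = [11.18, 53.632, 58, 98.475]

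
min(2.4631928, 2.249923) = 2.249923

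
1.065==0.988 False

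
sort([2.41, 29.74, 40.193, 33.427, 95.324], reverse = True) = [95.324, 40.193, 33.427, 29.74, 2.41]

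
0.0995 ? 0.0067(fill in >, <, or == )>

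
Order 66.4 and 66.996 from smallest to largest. 66.4, 66.996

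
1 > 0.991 True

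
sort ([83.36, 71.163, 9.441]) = [9.441, 71.163, 83.36]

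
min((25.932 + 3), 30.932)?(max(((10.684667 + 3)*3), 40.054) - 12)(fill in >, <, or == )<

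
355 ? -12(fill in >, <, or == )>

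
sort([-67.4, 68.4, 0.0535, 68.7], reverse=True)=[68.7, 68.4, 0.0535, -67.4]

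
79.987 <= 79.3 False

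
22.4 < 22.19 False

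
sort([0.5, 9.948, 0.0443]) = [0.0443, 0.5, 9.948]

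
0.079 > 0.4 False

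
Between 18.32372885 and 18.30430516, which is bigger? 18.32372885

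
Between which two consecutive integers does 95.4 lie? 95 and 96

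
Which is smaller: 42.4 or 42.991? 42.4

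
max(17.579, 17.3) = 17.579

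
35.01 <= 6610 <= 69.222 False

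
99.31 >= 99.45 False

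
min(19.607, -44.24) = -44.24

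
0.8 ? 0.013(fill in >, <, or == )>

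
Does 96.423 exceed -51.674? Yes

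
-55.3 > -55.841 True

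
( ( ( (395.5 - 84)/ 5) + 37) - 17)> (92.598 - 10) False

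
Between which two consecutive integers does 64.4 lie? 64 and 65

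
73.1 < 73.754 True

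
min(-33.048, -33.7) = -33.7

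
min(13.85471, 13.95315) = 13.85471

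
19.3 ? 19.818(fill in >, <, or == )<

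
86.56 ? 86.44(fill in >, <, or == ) >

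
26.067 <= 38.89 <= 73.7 True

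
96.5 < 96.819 True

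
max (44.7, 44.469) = 44.7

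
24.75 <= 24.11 False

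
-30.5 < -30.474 True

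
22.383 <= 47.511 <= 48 True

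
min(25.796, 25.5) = 25.5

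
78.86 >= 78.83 True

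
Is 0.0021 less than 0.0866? Yes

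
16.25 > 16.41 False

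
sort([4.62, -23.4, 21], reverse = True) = [21, 4.62, -23.4]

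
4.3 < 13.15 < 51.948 True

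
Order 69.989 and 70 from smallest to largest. 69.989, 70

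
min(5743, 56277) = 5743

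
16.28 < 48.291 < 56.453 True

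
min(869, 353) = 353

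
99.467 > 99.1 True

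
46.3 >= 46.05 True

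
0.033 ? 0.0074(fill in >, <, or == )>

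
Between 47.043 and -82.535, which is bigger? 47.043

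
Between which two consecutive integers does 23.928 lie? 23 and 24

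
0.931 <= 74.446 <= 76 True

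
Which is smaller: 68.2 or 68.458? 68.2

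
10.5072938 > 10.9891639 False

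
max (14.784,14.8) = 14.8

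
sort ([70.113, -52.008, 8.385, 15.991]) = [-52.008, 8.385, 15.991, 70.113]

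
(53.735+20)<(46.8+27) True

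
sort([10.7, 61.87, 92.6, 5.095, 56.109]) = [5.095, 10.7, 56.109, 61.87, 92.6]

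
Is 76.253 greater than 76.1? Yes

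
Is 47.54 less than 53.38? Yes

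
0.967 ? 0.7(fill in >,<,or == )>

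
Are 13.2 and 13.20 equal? Yes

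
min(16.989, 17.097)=16.989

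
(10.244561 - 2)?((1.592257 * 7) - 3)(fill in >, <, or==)>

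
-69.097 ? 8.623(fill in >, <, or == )<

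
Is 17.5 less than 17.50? No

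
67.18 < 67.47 True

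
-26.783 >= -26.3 False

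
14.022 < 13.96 False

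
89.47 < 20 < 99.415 False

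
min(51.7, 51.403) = 51.403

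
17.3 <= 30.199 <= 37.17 True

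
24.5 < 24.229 False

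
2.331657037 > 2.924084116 False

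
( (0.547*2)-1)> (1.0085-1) True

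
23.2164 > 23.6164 False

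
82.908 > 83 False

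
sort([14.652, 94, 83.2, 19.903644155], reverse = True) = [94, 83.2, 19.903644155, 14.652]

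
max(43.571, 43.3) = 43.571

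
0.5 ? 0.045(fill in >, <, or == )>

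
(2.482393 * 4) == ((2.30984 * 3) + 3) False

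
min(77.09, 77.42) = 77.09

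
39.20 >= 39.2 True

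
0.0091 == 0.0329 False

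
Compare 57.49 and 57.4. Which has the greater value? 57.49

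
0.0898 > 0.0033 True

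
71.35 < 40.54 False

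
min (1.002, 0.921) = 0.921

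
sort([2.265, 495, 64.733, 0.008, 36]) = [0.008, 2.265, 36, 64.733, 495]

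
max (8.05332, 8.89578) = 8.89578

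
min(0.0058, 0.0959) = 0.0058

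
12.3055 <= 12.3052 False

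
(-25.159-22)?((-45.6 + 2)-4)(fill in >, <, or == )>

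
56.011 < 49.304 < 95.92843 False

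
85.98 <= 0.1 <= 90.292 False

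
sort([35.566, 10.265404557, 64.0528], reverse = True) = [64.0528, 35.566, 10.265404557]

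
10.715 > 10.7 True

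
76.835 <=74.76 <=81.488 False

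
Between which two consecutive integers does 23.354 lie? 23 and 24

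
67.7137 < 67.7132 False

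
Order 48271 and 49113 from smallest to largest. 48271, 49113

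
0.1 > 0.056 True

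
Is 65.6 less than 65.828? Yes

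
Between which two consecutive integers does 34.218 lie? 34 and 35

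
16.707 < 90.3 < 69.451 False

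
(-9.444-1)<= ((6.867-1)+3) True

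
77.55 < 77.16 False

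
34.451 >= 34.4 True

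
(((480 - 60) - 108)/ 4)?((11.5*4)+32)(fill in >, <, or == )==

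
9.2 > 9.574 False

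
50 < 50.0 False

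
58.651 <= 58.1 False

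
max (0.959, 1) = 1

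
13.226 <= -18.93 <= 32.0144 False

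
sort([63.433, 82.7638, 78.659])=[63.433, 78.659, 82.7638]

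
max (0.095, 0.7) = 0.7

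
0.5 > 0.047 True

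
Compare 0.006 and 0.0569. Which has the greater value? 0.0569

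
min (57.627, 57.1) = 57.1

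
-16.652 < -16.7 False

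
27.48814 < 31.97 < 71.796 True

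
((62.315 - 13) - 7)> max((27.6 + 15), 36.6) False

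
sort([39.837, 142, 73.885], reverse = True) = [142, 73.885, 39.837]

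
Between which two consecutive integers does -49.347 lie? -50 and -49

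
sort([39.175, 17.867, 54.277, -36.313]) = [-36.313, 17.867, 39.175, 54.277]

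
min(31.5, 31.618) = 31.5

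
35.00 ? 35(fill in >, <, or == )==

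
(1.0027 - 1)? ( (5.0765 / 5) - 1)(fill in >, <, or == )<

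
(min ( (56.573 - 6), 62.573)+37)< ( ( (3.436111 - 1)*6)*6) True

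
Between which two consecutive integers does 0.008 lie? 0 and 1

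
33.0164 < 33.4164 True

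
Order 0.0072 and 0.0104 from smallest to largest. 0.0072, 0.0104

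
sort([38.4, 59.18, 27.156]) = [27.156, 38.4, 59.18]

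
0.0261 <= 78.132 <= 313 True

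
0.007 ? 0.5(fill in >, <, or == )<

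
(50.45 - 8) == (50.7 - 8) False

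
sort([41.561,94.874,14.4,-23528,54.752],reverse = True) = [94.874,54.752,41.561,14.4,-23528]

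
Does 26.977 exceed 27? No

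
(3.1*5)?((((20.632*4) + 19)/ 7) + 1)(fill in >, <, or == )<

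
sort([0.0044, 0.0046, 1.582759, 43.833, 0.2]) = [0.0044, 0.0046, 0.2, 1.582759, 43.833]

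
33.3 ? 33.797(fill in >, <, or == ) <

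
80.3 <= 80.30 True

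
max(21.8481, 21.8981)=21.8981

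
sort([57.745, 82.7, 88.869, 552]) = [57.745, 82.7, 88.869, 552]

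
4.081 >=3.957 True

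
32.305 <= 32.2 False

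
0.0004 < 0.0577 True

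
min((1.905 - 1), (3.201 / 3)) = 0.905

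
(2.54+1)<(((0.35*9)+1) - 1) False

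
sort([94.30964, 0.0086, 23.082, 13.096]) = [0.0086, 13.096, 23.082, 94.30964]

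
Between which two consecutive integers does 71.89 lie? 71 and 72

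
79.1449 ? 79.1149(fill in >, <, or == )>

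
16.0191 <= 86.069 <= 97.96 True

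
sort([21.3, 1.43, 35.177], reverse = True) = [35.177, 21.3, 1.43]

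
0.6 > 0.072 True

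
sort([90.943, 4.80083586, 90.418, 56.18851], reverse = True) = [90.943, 90.418, 56.18851, 4.80083586]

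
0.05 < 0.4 True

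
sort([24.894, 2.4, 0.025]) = [0.025, 2.4, 24.894]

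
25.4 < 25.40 False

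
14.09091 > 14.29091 False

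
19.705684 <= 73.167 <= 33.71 False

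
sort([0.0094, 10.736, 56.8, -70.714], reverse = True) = [56.8, 10.736, 0.0094, -70.714]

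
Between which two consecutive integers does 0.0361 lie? 0 and 1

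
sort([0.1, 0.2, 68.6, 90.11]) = [0.1, 0.2, 68.6, 90.11]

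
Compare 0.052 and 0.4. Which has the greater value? 0.4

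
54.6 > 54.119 True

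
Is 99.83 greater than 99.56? Yes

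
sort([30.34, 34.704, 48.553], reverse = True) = [48.553, 34.704, 30.34]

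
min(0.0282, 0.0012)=0.0012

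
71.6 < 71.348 False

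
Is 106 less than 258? Yes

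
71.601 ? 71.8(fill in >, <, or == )<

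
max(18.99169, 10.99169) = 18.99169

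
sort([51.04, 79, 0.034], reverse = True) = [79, 51.04, 0.034]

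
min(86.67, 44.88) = 44.88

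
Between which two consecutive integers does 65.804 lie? 65 and 66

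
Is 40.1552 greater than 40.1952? No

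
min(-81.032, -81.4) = -81.4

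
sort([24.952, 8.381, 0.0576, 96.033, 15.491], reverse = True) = [96.033, 24.952, 15.491, 8.381, 0.0576]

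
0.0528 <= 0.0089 False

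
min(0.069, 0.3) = 0.069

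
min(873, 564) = 564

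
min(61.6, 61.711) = 61.6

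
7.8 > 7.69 True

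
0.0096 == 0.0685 False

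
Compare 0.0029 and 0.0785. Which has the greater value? 0.0785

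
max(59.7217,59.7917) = 59.7917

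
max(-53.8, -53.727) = -53.727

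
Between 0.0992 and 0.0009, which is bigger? 0.0992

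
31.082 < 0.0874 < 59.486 False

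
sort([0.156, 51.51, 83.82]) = [0.156, 51.51, 83.82]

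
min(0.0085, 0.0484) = 0.0085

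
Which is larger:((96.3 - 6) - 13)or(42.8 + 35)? (42.8 + 35)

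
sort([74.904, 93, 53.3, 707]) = [53.3, 74.904, 93, 707]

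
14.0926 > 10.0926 True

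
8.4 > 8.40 False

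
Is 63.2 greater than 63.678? No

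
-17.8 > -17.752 False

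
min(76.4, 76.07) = 76.07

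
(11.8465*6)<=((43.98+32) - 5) False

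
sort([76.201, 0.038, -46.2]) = [-46.2, 0.038, 76.201]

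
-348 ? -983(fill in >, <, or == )>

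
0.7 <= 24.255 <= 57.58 True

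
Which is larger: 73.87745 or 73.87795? 73.87795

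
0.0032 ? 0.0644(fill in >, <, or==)<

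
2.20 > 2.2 False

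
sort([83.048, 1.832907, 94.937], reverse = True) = [94.937, 83.048, 1.832907]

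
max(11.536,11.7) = 11.7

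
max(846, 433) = 846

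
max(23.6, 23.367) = 23.6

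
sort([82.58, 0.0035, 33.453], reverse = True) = [82.58, 33.453, 0.0035]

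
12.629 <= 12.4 False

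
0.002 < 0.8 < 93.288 True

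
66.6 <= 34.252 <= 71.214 False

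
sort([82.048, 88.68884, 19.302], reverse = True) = [88.68884, 82.048, 19.302]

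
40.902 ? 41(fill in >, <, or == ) <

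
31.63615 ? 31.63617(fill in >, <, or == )<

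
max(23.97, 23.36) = 23.97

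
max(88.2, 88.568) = 88.568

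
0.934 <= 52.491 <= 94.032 True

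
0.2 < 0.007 False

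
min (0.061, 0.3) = 0.061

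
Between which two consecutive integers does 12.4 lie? 12 and 13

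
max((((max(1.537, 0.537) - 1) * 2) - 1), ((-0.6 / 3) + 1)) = 0.8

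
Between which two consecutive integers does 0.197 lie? 0 and 1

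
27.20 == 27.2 True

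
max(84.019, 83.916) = 84.019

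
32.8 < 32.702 False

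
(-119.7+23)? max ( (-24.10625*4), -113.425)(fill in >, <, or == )<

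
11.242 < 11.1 False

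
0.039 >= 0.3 False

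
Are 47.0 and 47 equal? Yes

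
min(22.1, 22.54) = 22.1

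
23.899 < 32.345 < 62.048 True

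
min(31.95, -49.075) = -49.075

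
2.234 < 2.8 True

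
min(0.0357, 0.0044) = 0.0044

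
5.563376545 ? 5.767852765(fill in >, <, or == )<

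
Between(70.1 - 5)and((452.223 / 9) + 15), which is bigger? ((452.223 / 9) + 15)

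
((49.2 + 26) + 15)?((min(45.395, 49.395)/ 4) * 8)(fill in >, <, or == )<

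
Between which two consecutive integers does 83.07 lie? 83 and 84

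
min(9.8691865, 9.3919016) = 9.3919016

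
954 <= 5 False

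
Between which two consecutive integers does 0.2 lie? 0 and 1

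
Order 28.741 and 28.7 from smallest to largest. 28.7, 28.741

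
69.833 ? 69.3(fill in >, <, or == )>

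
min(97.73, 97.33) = 97.33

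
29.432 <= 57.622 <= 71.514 True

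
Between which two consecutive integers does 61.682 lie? 61 and 62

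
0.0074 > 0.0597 False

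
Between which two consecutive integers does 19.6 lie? 19 and 20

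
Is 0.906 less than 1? Yes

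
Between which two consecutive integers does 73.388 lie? 73 and 74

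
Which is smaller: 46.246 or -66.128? -66.128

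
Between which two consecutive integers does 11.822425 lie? 11 and 12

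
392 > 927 False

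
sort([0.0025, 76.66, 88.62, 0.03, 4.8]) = [0.0025, 0.03, 4.8, 76.66, 88.62]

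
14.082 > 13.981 True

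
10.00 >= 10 True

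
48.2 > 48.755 False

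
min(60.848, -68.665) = -68.665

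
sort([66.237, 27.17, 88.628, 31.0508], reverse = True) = [88.628, 66.237, 31.0508, 27.17]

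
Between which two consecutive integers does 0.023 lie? 0 and 1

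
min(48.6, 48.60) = 48.6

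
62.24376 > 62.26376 False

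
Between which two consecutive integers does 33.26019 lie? 33 and 34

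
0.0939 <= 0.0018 False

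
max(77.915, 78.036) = 78.036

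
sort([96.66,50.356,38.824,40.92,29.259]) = [29.259,38.824,40.92,50.356,96.66]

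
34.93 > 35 False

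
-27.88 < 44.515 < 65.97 True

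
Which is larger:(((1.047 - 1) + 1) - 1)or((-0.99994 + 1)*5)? (((1.047 - 1) + 1) - 1)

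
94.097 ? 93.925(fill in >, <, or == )>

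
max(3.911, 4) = 4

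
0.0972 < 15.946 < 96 True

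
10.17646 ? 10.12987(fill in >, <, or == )>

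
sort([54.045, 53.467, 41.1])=[41.1, 53.467, 54.045]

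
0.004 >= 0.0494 False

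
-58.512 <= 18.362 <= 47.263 True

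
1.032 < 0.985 False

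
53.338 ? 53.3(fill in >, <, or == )>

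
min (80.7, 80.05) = 80.05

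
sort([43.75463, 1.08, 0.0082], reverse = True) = [43.75463, 1.08, 0.0082]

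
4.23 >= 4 True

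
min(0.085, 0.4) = 0.085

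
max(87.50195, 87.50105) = 87.50195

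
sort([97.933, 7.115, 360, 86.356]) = [7.115, 86.356, 97.933, 360]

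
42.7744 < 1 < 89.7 False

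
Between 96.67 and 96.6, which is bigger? 96.67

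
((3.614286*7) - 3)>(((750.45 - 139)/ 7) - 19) False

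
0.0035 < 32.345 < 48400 True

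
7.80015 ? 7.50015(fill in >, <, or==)>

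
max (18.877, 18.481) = 18.877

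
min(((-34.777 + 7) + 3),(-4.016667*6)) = -24.777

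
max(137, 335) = 335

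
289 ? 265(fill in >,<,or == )>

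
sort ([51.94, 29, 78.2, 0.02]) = [0.02, 29, 51.94, 78.2]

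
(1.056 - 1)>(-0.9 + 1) False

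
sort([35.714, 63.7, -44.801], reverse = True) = [63.7, 35.714, -44.801]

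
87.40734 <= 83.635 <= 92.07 False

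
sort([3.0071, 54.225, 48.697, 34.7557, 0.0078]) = [0.0078, 3.0071, 34.7557, 48.697, 54.225]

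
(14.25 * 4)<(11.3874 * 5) False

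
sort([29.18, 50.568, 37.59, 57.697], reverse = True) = [57.697, 50.568, 37.59, 29.18]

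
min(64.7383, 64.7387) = 64.7383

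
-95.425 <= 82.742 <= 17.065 False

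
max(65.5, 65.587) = 65.587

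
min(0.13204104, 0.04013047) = 0.04013047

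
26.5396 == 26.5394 False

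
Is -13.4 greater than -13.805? Yes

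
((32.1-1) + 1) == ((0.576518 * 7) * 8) False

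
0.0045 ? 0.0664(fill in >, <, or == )<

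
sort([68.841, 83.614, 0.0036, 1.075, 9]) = [0.0036, 1.075, 9, 68.841, 83.614]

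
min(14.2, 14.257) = 14.2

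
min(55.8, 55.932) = 55.8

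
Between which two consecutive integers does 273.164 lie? 273 and 274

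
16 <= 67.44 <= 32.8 False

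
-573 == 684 False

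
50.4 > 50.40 False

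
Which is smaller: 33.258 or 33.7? 33.258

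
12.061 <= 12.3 True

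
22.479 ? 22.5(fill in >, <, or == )<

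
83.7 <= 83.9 True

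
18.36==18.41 False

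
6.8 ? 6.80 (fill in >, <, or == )==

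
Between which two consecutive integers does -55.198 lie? -56 and -55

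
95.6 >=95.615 False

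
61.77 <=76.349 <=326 True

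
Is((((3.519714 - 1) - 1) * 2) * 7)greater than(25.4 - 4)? No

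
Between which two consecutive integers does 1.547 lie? 1 and 2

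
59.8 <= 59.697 False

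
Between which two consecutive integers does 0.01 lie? 0 and 1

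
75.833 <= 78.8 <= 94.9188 True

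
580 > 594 False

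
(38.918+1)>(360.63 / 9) False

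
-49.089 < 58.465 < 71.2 True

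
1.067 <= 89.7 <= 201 True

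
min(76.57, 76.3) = 76.3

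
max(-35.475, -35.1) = -35.1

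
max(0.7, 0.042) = 0.7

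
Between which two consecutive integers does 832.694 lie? 832 and 833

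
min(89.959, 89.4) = 89.4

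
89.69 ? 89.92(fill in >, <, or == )<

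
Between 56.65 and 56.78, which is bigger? 56.78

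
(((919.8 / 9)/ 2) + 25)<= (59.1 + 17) True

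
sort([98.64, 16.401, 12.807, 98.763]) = [12.807, 16.401, 98.64, 98.763]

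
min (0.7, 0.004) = 0.004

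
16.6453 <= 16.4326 False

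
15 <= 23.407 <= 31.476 True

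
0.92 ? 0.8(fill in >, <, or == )>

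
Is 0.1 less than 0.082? No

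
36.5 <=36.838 True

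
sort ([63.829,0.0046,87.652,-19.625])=[-19.625,0.0046,63.829,87.652]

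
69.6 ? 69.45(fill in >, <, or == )>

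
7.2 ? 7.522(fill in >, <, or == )<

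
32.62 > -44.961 True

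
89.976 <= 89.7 False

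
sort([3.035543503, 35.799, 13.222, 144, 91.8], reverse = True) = [144, 91.8, 35.799, 13.222, 3.035543503]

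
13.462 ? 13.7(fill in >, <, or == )<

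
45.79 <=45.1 False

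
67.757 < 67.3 False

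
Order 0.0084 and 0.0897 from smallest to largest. 0.0084, 0.0897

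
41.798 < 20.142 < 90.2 False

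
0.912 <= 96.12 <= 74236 True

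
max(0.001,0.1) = 0.1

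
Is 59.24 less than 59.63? Yes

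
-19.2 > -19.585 True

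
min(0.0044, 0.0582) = 0.0044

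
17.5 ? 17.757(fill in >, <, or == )<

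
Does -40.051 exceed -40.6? Yes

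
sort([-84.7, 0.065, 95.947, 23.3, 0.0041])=[-84.7, 0.0041, 0.065, 23.3, 95.947]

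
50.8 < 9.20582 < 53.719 False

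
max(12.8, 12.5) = 12.8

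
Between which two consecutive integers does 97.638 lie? 97 and 98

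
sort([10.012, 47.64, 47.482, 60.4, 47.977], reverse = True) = [60.4, 47.977, 47.64, 47.482, 10.012]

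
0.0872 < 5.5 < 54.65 True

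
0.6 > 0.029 True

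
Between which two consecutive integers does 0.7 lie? 0 and 1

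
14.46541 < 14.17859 False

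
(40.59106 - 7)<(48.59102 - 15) False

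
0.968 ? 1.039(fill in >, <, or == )<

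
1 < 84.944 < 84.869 False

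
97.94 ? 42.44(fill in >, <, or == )>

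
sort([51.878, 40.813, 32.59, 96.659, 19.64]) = [19.64, 32.59, 40.813, 51.878, 96.659]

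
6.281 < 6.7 True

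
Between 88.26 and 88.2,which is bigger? 88.26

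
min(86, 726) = 86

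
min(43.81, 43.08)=43.08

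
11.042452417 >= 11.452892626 False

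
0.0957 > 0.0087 True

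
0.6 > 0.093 True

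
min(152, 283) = 152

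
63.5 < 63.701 True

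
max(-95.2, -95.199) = -95.199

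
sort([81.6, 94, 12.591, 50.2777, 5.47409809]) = [5.47409809, 12.591, 50.2777, 81.6, 94]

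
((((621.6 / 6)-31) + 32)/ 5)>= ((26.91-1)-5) True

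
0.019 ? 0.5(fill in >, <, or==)<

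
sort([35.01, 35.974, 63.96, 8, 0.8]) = [0.8, 8, 35.01, 35.974, 63.96]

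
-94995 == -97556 False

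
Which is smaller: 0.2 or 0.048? 0.048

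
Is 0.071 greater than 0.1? No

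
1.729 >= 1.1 True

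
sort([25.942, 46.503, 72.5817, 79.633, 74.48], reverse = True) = [79.633, 74.48, 72.5817, 46.503, 25.942]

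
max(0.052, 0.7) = 0.7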